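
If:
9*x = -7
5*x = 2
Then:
No Solution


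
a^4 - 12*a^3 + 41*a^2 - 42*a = a*(a - 7)*(a - 3)*(a - 2)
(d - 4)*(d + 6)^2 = d^3 + 8*d^2 - 12*d - 144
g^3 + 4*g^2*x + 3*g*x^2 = g*(g + x)*(g + 3*x)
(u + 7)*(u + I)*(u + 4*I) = u^3 + 7*u^2 + 5*I*u^2 - 4*u + 35*I*u - 28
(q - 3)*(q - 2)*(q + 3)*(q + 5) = q^4 + 3*q^3 - 19*q^2 - 27*q + 90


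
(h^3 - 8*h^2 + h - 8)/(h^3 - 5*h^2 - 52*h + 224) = (h^2 + 1)/(h^2 + 3*h - 28)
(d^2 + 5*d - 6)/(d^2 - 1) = (d + 6)/(d + 1)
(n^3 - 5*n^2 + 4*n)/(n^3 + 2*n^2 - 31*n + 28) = n/(n + 7)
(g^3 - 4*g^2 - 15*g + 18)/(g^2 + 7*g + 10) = (g^3 - 4*g^2 - 15*g + 18)/(g^2 + 7*g + 10)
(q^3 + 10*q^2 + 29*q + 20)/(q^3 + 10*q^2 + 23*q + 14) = (q^2 + 9*q + 20)/(q^2 + 9*q + 14)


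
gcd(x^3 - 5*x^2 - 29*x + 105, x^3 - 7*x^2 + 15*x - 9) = x - 3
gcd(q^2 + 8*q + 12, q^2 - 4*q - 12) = q + 2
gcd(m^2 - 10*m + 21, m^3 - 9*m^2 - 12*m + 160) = 1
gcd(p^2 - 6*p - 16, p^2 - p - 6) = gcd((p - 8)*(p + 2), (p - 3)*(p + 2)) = p + 2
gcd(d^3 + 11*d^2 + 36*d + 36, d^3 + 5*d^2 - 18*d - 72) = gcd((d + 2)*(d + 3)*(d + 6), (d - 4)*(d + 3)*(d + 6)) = d^2 + 9*d + 18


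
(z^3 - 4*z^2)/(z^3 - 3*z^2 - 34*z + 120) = z^2/(z^2 + z - 30)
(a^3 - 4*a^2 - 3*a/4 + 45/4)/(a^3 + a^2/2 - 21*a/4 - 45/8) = 2*(a - 3)/(2*a + 3)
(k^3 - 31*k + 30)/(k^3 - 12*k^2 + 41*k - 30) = (k + 6)/(k - 6)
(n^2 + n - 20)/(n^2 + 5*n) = (n - 4)/n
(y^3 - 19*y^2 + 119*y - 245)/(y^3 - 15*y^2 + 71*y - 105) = (y - 7)/(y - 3)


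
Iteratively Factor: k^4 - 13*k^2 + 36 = (k + 2)*(k^3 - 2*k^2 - 9*k + 18) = (k + 2)*(k + 3)*(k^2 - 5*k + 6) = (k - 3)*(k + 2)*(k + 3)*(k - 2)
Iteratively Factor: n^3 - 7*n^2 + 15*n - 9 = (n - 3)*(n^2 - 4*n + 3) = (n - 3)^2*(n - 1)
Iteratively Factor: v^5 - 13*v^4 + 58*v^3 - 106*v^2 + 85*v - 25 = (v - 1)*(v^4 - 12*v^3 + 46*v^2 - 60*v + 25) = (v - 5)*(v - 1)*(v^3 - 7*v^2 + 11*v - 5) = (v - 5)*(v - 1)^2*(v^2 - 6*v + 5) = (v - 5)^2*(v - 1)^2*(v - 1)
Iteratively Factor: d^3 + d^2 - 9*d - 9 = (d + 1)*(d^2 - 9) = (d + 1)*(d + 3)*(d - 3)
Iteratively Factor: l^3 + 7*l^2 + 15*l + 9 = (l + 3)*(l^2 + 4*l + 3) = (l + 3)^2*(l + 1)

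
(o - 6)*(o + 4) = o^2 - 2*o - 24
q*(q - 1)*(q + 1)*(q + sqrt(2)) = q^4 + sqrt(2)*q^3 - q^2 - sqrt(2)*q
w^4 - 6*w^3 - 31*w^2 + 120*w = w*(w - 8)*(w - 3)*(w + 5)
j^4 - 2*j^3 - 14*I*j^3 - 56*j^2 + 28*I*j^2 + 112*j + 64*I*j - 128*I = (j - 2)*(j - 8*I)*(j - 4*I)*(j - 2*I)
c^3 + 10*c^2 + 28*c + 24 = (c + 2)^2*(c + 6)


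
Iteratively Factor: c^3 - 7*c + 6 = (c - 2)*(c^2 + 2*c - 3) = (c - 2)*(c - 1)*(c + 3)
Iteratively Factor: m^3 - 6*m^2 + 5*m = (m - 5)*(m^2 - m) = (m - 5)*(m - 1)*(m)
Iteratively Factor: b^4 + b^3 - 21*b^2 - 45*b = (b)*(b^3 + b^2 - 21*b - 45) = b*(b + 3)*(b^2 - 2*b - 15) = b*(b - 5)*(b + 3)*(b + 3)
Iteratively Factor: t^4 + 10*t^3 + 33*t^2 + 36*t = (t + 4)*(t^3 + 6*t^2 + 9*t) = t*(t + 4)*(t^2 + 6*t + 9) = t*(t + 3)*(t + 4)*(t + 3)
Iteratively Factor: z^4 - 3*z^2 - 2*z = (z - 2)*(z^3 + 2*z^2 + z) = z*(z - 2)*(z^2 + 2*z + 1) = z*(z - 2)*(z + 1)*(z + 1)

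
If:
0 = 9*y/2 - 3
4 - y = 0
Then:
No Solution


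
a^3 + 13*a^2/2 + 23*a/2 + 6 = (a + 1)*(a + 3/2)*(a + 4)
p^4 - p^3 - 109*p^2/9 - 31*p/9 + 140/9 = (p - 4)*(p - 1)*(p + 5/3)*(p + 7/3)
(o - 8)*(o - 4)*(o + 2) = o^3 - 10*o^2 + 8*o + 64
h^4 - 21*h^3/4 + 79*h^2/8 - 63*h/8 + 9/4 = (h - 2)*(h - 3/2)*(h - 1)*(h - 3/4)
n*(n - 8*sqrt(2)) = n^2 - 8*sqrt(2)*n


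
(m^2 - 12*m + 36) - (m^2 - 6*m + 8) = 28 - 6*m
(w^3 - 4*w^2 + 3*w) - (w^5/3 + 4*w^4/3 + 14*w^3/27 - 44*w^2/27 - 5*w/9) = -w^5/3 - 4*w^4/3 + 13*w^3/27 - 64*w^2/27 + 32*w/9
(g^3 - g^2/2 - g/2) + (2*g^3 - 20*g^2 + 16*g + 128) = 3*g^3 - 41*g^2/2 + 31*g/2 + 128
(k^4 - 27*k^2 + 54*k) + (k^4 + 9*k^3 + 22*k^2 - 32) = 2*k^4 + 9*k^3 - 5*k^2 + 54*k - 32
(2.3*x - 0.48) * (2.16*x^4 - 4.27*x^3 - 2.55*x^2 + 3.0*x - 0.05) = 4.968*x^5 - 10.8578*x^4 - 3.8154*x^3 + 8.124*x^2 - 1.555*x + 0.024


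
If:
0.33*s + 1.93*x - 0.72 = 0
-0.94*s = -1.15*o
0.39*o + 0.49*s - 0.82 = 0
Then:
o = 0.83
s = 1.01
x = 0.20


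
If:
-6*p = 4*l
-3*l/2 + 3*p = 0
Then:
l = 0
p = 0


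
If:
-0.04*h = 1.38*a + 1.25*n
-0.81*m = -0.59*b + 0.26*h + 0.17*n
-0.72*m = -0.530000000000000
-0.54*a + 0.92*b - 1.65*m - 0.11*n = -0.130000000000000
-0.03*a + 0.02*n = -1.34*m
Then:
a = 18.53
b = 9.48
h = 33.30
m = 0.74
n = -21.52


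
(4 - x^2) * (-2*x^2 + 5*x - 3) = 2*x^4 - 5*x^3 - 5*x^2 + 20*x - 12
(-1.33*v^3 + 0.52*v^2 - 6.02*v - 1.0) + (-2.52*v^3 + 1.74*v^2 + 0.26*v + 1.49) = -3.85*v^3 + 2.26*v^2 - 5.76*v + 0.49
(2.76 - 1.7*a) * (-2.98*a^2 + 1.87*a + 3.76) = 5.066*a^3 - 11.4038*a^2 - 1.2308*a + 10.3776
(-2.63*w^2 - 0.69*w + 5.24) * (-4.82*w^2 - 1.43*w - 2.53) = 12.6766*w^4 + 7.0867*w^3 - 17.6162*w^2 - 5.7475*w - 13.2572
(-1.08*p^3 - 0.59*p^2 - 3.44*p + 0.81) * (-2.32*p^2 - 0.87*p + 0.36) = 2.5056*p^5 + 2.3084*p^4 + 8.1053*p^3 + 0.9012*p^2 - 1.9431*p + 0.2916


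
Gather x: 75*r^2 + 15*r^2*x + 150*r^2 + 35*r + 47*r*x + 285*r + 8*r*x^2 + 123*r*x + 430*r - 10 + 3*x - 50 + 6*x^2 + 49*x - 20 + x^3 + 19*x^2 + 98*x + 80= 225*r^2 + 750*r + x^3 + x^2*(8*r + 25) + x*(15*r^2 + 170*r + 150)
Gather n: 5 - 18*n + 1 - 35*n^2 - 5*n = -35*n^2 - 23*n + 6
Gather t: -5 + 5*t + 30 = 5*t + 25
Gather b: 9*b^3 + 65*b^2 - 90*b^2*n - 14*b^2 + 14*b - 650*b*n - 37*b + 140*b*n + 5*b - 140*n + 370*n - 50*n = 9*b^3 + b^2*(51 - 90*n) + b*(-510*n - 18) + 180*n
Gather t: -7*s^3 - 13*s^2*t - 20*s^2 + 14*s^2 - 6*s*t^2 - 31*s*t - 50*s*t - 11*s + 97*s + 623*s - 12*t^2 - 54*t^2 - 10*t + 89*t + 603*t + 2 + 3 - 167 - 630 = -7*s^3 - 6*s^2 + 709*s + t^2*(-6*s - 66) + t*(-13*s^2 - 81*s + 682) - 792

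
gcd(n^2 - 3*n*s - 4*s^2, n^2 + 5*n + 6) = 1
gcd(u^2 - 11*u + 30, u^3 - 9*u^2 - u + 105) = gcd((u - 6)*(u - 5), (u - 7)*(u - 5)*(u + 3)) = u - 5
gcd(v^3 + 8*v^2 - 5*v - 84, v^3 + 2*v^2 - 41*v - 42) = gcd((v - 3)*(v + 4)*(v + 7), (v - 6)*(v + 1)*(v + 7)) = v + 7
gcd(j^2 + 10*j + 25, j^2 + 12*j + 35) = j + 5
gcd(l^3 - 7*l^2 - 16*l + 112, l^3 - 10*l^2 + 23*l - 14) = l - 7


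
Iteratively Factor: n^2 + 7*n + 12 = (n + 3)*(n + 4)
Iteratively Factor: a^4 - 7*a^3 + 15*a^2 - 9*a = (a - 3)*(a^3 - 4*a^2 + 3*a) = (a - 3)*(a - 1)*(a^2 - 3*a) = (a - 3)^2*(a - 1)*(a)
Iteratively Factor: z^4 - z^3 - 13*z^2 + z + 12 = (z - 4)*(z^3 + 3*z^2 - z - 3) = (z - 4)*(z + 1)*(z^2 + 2*z - 3) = (z - 4)*(z + 1)*(z + 3)*(z - 1)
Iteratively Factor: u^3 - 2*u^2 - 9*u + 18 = (u + 3)*(u^2 - 5*u + 6) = (u - 3)*(u + 3)*(u - 2)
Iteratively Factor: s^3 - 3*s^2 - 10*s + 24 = (s - 2)*(s^2 - s - 12) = (s - 4)*(s - 2)*(s + 3)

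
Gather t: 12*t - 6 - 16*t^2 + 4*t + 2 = -16*t^2 + 16*t - 4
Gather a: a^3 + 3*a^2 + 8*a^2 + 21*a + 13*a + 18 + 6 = a^3 + 11*a^2 + 34*a + 24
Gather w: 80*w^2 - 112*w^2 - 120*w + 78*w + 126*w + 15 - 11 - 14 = -32*w^2 + 84*w - 10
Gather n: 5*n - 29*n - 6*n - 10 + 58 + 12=60 - 30*n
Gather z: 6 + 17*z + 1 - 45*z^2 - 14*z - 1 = -45*z^2 + 3*z + 6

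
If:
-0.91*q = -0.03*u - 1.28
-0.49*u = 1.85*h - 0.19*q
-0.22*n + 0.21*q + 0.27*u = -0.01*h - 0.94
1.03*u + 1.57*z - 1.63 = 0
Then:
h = 0.398565171380705*z - 0.269336016908832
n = 7.59513066309183 - 1.90054726171231*z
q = 1.45876453643444 - 0.0502507201536328*z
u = 1.58252427184466 - 1.52427184466019*z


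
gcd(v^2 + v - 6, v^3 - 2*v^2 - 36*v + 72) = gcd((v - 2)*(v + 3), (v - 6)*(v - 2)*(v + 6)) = v - 2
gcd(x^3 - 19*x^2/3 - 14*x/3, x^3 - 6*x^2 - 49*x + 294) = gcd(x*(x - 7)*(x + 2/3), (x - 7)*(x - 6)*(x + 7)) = x - 7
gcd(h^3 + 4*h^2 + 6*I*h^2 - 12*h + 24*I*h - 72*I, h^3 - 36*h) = h + 6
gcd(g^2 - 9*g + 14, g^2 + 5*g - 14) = g - 2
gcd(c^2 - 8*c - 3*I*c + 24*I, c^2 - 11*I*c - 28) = 1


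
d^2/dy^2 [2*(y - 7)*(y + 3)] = 4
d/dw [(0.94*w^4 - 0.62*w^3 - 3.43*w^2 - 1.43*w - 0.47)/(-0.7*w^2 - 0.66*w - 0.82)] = (-1.316*w^5 - 1.4272*w^4 - 2.2648*w^3 + 2.788*w^2 + 4.9672*w + 0.8624)/(0.49*w^4 + 0.924*w^3 + 1.5836*w^2 + 1.0824*w + 0.6724)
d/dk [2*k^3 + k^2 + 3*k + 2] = 6*k^2 + 2*k + 3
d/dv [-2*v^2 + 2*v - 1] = 2 - 4*v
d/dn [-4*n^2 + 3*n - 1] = 3 - 8*n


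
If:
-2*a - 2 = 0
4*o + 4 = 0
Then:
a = -1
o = -1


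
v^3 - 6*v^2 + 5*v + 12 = (v - 4)*(v - 3)*(v + 1)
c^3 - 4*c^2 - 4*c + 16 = (c - 4)*(c - 2)*(c + 2)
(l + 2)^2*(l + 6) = l^3 + 10*l^2 + 28*l + 24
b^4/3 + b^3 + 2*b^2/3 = b^2*(b/3 + 1/3)*(b + 2)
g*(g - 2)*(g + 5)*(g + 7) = g^4 + 10*g^3 + 11*g^2 - 70*g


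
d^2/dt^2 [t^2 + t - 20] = 2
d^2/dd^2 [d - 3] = 0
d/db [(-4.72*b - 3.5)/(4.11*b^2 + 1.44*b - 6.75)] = (19.3992*b^2 + 28.77*b + 36.9)/(16.8921*b^4 + 11.8368*b^3 - 53.4114*b^2 - 19.44*b + 45.5625)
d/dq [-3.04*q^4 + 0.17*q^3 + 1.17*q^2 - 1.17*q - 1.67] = -12.16*q^3 + 0.51*q^2 + 2.34*q - 1.17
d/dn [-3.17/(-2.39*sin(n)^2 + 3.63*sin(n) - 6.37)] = (11.5071 - 15.1526*sin(n))*cos(n)/(2.39*sin(n)^2 - 3.63*sin(n) + 6.37)^2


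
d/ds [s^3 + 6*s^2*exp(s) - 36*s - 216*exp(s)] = 6*s^2*exp(s) + 3*s^2 + 12*s*exp(s) - 216*exp(s) - 36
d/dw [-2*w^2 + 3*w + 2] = 3 - 4*w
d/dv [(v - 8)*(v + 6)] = 2*v - 2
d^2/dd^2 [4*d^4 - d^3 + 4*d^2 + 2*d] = 48*d^2 - 6*d + 8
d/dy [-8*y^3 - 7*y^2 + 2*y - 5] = -24*y^2 - 14*y + 2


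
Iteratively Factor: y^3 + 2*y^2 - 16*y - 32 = (y + 2)*(y^2 - 16) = (y - 4)*(y + 2)*(y + 4)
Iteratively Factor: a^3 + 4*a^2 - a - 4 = (a + 1)*(a^2 + 3*a - 4) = (a + 1)*(a + 4)*(a - 1)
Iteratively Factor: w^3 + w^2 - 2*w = (w)*(w^2 + w - 2) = w*(w - 1)*(w + 2)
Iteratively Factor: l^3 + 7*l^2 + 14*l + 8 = (l + 4)*(l^2 + 3*l + 2) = (l + 2)*(l + 4)*(l + 1)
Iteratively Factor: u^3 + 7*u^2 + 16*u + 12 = (u + 3)*(u^2 + 4*u + 4) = (u + 2)*(u + 3)*(u + 2)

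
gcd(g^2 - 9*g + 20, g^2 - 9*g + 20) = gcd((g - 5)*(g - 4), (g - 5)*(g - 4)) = g^2 - 9*g + 20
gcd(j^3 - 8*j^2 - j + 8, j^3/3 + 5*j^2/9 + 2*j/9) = j + 1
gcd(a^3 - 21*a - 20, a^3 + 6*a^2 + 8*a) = a + 4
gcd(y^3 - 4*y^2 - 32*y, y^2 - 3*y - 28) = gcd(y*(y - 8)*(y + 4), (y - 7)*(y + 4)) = y + 4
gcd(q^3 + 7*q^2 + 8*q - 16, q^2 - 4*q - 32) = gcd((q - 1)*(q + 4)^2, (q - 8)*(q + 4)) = q + 4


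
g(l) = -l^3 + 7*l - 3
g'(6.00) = -101.00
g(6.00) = -177.00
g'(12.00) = -425.00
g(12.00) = -1647.00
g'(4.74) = -60.40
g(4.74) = -76.32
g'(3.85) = -37.47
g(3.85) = -33.12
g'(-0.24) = 6.83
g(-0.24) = -4.67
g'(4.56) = -55.38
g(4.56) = -65.90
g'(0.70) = 5.53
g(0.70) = 1.56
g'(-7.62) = -167.19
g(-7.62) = 386.11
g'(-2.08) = -5.98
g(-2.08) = -8.56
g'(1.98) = -4.76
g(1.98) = 3.10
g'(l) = 7 - 3*l^2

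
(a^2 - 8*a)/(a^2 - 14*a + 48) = a/(a - 6)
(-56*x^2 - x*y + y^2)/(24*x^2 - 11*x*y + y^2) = (-7*x - y)/(3*x - y)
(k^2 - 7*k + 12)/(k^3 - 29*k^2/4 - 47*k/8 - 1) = 8*(-k^2 + 7*k - 12)/(-8*k^3 + 58*k^2 + 47*k + 8)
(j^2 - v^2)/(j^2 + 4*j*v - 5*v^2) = (j + v)/(j + 5*v)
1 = 1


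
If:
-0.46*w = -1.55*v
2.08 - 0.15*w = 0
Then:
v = 4.12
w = 13.87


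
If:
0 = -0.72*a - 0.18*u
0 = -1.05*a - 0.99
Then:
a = -0.94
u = 3.77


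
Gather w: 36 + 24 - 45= 15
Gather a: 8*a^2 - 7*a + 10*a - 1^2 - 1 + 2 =8*a^2 + 3*a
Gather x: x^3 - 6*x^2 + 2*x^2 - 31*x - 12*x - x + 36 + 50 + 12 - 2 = x^3 - 4*x^2 - 44*x + 96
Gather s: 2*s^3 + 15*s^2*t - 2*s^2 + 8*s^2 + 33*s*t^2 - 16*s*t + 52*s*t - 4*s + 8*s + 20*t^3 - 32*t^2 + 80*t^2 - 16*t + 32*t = 2*s^3 + s^2*(15*t + 6) + s*(33*t^2 + 36*t + 4) + 20*t^3 + 48*t^2 + 16*t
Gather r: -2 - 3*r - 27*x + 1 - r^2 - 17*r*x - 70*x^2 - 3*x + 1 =-r^2 + r*(-17*x - 3) - 70*x^2 - 30*x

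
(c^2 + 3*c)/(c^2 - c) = (c + 3)/(c - 1)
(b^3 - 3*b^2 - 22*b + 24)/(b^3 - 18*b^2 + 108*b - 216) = (b^2 + 3*b - 4)/(b^2 - 12*b + 36)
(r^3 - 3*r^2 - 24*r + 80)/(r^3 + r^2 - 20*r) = (r - 4)/r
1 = 1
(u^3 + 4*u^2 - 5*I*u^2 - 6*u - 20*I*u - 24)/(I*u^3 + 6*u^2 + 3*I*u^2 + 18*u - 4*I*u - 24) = (-I*u^2 - 5*u + 6*I)/(u^2 - u*(1 + 6*I) + 6*I)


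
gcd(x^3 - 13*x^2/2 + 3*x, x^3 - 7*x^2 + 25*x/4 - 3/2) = x^2 - 13*x/2 + 3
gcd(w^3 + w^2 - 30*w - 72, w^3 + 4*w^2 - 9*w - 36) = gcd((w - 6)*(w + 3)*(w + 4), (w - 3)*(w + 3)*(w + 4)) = w^2 + 7*w + 12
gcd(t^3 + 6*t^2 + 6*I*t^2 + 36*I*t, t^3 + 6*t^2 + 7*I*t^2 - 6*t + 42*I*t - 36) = t^2 + t*(6 + 6*I) + 36*I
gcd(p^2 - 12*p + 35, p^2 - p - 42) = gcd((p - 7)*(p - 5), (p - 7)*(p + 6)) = p - 7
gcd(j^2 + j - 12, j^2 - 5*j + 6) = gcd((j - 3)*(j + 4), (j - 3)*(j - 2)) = j - 3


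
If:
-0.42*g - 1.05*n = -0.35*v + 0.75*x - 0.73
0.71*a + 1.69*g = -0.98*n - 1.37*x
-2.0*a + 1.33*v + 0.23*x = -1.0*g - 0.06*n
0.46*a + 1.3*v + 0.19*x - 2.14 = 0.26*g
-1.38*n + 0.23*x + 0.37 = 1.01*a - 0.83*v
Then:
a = 0.20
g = -1.41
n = 0.97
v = 1.16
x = 0.94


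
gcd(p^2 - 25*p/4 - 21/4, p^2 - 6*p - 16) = 1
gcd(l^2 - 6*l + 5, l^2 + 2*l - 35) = l - 5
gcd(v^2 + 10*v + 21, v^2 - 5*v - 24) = v + 3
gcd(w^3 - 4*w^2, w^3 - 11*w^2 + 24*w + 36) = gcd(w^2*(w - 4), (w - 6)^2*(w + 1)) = 1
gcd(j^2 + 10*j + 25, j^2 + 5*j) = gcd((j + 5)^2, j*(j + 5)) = j + 5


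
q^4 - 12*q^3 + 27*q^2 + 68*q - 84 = (q - 7)*(q - 6)*(q - 1)*(q + 2)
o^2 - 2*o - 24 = (o - 6)*(o + 4)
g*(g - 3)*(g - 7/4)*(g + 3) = g^4 - 7*g^3/4 - 9*g^2 + 63*g/4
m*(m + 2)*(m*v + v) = m^3*v + 3*m^2*v + 2*m*v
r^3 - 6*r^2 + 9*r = r*(r - 3)^2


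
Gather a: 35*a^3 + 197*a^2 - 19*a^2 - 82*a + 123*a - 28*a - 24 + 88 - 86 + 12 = 35*a^3 + 178*a^2 + 13*a - 10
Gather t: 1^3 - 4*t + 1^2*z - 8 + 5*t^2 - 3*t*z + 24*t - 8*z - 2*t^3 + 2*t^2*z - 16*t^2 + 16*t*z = -2*t^3 + t^2*(2*z - 11) + t*(13*z + 20) - 7*z - 7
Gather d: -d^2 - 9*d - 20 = -d^2 - 9*d - 20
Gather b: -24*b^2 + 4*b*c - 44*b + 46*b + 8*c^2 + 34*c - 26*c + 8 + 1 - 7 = -24*b^2 + b*(4*c + 2) + 8*c^2 + 8*c + 2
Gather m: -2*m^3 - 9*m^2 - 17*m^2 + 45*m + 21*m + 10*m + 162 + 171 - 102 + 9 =-2*m^3 - 26*m^2 + 76*m + 240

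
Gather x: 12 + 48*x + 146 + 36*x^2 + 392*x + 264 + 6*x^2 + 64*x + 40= 42*x^2 + 504*x + 462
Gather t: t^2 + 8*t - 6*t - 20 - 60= t^2 + 2*t - 80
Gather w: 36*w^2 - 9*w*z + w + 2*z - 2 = 36*w^2 + w*(1 - 9*z) + 2*z - 2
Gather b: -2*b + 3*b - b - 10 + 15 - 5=0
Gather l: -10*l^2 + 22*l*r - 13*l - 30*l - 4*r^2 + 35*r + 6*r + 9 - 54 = -10*l^2 + l*(22*r - 43) - 4*r^2 + 41*r - 45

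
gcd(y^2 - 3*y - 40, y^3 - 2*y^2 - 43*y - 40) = y^2 - 3*y - 40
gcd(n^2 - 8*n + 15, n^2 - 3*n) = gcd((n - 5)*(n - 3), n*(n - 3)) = n - 3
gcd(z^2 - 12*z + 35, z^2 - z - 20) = z - 5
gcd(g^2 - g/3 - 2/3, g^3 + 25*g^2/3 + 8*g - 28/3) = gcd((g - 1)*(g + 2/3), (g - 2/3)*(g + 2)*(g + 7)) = 1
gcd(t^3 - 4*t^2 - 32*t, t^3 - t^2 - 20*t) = t^2 + 4*t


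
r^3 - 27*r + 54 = (r - 3)^2*(r + 6)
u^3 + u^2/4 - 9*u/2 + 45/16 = (u - 3/2)*(u - 3/4)*(u + 5/2)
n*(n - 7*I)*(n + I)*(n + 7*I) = n^4 + I*n^3 + 49*n^2 + 49*I*n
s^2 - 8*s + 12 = (s - 6)*(s - 2)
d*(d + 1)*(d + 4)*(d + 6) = d^4 + 11*d^3 + 34*d^2 + 24*d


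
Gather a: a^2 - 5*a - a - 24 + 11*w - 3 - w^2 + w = a^2 - 6*a - w^2 + 12*w - 27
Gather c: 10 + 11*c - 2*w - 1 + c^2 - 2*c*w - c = c^2 + c*(10 - 2*w) - 2*w + 9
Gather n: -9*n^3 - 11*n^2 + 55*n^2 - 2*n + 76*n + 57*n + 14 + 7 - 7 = -9*n^3 + 44*n^2 + 131*n + 14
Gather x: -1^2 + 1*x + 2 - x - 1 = 0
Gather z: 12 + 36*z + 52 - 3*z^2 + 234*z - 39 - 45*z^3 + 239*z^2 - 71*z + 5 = -45*z^3 + 236*z^2 + 199*z + 30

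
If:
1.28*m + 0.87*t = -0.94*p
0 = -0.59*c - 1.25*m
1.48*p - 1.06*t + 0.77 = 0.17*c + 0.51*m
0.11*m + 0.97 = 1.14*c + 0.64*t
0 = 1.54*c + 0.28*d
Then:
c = 0.53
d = -2.89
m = -0.25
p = -0.16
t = 0.54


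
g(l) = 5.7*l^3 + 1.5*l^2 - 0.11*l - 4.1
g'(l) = 17.1*l^2 + 3.0*l - 0.11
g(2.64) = 110.94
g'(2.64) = 126.99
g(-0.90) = -6.94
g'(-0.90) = 11.04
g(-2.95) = -137.05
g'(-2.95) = 139.85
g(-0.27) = -4.07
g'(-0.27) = 0.33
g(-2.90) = -130.18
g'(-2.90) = 135.00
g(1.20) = 7.78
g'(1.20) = 28.11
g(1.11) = 5.42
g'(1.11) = 24.29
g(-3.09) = -157.61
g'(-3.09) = 153.89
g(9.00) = 4271.71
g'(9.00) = 1411.99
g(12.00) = 10060.18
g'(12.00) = 2498.29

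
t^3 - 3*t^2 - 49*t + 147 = (t - 7)*(t - 3)*(t + 7)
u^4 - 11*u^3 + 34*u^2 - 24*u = u*(u - 6)*(u - 4)*(u - 1)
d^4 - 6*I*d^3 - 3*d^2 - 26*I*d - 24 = (d - 4*I)*(d - 3*I)*(d - I)*(d + 2*I)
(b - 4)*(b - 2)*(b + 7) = b^3 + b^2 - 34*b + 56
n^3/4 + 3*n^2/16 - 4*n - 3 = (n/4 + 1)*(n - 4)*(n + 3/4)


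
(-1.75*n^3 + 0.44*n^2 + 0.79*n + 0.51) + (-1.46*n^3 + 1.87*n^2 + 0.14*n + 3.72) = -3.21*n^3 + 2.31*n^2 + 0.93*n + 4.23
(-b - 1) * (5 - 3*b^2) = 3*b^3 + 3*b^2 - 5*b - 5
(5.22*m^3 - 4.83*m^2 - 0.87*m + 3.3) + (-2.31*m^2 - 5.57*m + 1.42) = 5.22*m^3 - 7.14*m^2 - 6.44*m + 4.72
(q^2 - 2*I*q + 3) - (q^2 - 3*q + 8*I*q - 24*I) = 3*q - 10*I*q + 3 + 24*I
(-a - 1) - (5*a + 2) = -6*a - 3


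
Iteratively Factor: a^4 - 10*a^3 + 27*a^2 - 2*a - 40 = (a - 4)*(a^3 - 6*a^2 + 3*a + 10) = (a - 4)*(a - 2)*(a^2 - 4*a - 5) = (a - 5)*(a - 4)*(a - 2)*(a + 1)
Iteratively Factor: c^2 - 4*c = (c - 4)*(c)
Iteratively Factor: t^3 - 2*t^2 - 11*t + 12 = (t - 1)*(t^2 - t - 12) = (t - 4)*(t - 1)*(t + 3)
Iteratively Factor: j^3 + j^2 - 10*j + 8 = (j + 4)*(j^2 - 3*j + 2) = (j - 1)*(j + 4)*(j - 2)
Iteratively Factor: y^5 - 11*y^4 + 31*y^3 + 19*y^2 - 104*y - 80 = (y - 4)*(y^4 - 7*y^3 + 3*y^2 + 31*y + 20) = (y - 5)*(y - 4)*(y^3 - 2*y^2 - 7*y - 4) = (y - 5)*(y - 4)*(y + 1)*(y^2 - 3*y - 4) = (y - 5)*(y - 4)^2*(y + 1)*(y + 1)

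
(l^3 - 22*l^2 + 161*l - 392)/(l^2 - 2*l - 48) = (l^2 - 14*l + 49)/(l + 6)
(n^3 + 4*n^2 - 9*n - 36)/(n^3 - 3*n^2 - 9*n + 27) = (n + 4)/(n - 3)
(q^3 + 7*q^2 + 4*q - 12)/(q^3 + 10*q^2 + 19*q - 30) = (q + 2)/(q + 5)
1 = 1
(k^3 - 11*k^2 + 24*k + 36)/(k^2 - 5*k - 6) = k - 6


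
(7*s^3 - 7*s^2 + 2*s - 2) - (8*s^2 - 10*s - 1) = 7*s^3 - 15*s^2 + 12*s - 1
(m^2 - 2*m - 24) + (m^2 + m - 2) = 2*m^2 - m - 26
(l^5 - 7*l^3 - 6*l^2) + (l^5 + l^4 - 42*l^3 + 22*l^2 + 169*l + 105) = 2*l^5 + l^4 - 49*l^3 + 16*l^2 + 169*l + 105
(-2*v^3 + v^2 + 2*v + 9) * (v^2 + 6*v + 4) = -2*v^5 - 11*v^4 + 25*v^2 + 62*v + 36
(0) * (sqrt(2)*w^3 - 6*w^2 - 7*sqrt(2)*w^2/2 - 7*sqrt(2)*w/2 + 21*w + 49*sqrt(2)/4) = 0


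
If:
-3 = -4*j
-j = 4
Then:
No Solution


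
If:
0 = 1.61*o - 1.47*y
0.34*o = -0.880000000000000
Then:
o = -2.59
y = -2.83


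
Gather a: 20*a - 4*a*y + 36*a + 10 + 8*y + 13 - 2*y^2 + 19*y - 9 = a*(56 - 4*y) - 2*y^2 + 27*y + 14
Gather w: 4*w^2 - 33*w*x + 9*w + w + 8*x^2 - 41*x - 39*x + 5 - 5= 4*w^2 + w*(10 - 33*x) + 8*x^2 - 80*x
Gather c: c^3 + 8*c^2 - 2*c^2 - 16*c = c^3 + 6*c^2 - 16*c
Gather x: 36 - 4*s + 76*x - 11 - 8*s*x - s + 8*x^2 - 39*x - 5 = -5*s + 8*x^2 + x*(37 - 8*s) + 20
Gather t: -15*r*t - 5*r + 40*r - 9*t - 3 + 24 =35*r + t*(-15*r - 9) + 21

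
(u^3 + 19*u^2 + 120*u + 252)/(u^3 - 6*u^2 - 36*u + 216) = (u^2 + 13*u + 42)/(u^2 - 12*u + 36)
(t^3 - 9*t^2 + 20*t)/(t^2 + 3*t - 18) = t*(t^2 - 9*t + 20)/(t^2 + 3*t - 18)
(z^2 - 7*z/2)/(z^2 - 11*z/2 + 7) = z/(z - 2)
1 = 1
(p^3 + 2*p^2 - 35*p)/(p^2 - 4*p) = (p^2 + 2*p - 35)/(p - 4)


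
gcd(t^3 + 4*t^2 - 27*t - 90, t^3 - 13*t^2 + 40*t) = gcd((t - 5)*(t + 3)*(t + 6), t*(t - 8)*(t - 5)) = t - 5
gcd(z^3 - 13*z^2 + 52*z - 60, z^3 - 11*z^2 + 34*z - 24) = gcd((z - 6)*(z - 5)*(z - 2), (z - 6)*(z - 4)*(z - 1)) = z - 6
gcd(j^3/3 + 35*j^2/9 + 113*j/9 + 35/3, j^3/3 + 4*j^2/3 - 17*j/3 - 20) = j + 3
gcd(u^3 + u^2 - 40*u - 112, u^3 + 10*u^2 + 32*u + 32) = u^2 + 8*u + 16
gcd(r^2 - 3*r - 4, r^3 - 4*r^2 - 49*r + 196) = r - 4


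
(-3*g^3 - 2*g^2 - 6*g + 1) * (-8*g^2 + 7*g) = 24*g^5 - 5*g^4 + 34*g^3 - 50*g^2 + 7*g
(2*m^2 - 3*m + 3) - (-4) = 2*m^2 - 3*m + 7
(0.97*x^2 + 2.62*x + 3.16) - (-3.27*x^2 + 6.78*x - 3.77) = 4.24*x^2 - 4.16*x + 6.93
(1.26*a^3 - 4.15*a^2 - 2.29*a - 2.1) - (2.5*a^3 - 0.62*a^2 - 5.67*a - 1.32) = -1.24*a^3 - 3.53*a^2 + 3.38*a - 0.78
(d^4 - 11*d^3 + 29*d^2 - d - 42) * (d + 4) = d^5 - 7*d^4 - 15*d^3 + 115*d^2 - 46*d - 168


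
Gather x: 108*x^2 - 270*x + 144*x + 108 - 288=108*x^2 - 126*x - 180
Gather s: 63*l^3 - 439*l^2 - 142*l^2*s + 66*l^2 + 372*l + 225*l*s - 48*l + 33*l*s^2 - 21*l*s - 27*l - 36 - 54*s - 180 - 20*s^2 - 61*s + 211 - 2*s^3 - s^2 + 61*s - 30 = 63*l^3 - 373*l^2 + 297*l - 2*s^3 + s^2*(33*l - 21) + s*(-142*l^2 + 204*l - 54) - 35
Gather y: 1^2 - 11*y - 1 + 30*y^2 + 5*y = 30*y^2 - 6*y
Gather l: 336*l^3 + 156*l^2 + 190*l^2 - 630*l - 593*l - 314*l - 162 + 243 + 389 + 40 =336*l^3 + 346*l^2 - 1537*l + 510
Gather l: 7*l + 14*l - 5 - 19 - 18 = 21*l - 42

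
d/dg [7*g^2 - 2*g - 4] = 14*g - 2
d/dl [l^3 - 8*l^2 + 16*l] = 3*l^2 - 16*l + 16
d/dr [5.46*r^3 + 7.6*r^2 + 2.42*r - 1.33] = 16.38*r^2 + 15.2*r + 2.42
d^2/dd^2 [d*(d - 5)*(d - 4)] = 6*d - 18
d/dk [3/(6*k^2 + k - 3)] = 3*(-12*k - 1)/(6*k^2 + k - 3)^2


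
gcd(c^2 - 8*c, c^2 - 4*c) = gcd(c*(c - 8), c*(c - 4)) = c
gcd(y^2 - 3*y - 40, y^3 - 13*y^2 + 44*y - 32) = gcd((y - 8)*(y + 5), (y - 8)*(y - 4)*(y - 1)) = y - 8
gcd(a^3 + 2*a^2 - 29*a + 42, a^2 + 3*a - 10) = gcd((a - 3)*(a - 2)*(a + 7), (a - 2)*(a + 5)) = a - 2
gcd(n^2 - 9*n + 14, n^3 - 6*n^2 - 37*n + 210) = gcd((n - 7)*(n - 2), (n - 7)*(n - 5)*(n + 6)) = n - 7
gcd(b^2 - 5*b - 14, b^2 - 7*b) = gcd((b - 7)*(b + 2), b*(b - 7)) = b - 7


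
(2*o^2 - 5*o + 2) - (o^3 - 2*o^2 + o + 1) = -o^3 + 4*o^2 - 6*o + 1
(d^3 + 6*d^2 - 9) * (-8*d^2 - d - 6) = -8*d^5 - 49*d^4 - 12*d^3 + 36*d^2 + 9*d + 54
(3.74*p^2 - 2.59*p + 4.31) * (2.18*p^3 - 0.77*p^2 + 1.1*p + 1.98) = 8.1532*p^5 - 8.526*p^4 + 15.5041*p^3 + 1.2375*p^2 - 0.3872*p + 8.5338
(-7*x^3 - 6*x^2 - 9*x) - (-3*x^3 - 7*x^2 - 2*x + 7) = -4*x^3 + x^2 - 7*x - 7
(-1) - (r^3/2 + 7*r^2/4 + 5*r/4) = -r^3/2 - 7*r^2/4 - 5*r/4 - 1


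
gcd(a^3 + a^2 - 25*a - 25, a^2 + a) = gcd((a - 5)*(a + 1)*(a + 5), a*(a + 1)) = a + 1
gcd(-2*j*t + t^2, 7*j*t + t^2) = t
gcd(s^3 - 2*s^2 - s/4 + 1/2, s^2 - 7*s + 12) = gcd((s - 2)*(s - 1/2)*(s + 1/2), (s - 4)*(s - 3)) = 1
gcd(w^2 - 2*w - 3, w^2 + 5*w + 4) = w + 1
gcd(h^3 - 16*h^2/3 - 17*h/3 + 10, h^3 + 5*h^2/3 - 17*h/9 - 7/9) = h - 1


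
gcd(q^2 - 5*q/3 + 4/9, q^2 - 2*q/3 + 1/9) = q - 1/3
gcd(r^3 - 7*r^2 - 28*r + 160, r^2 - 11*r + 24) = r - 8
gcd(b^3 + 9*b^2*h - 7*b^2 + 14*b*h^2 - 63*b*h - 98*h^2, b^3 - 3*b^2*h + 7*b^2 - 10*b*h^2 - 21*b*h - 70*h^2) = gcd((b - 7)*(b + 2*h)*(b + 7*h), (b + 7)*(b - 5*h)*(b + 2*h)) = b + 2*h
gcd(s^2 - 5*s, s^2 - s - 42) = 1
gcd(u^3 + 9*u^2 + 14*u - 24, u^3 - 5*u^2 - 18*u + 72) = u + 4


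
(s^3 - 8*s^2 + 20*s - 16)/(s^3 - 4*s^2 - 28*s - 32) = (-s^3 + 8*s^2 - 20*s + 16)/(-s^3 + 4*s^2 + 28*s + 32)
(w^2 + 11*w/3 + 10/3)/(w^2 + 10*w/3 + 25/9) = 3*(w + 2)/(3*w + 5)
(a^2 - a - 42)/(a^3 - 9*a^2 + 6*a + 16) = (a^2 - a - 42)/(a^3 - 9*a^2 + 6*a + 16)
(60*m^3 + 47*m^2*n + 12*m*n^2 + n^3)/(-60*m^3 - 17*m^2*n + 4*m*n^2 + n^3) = (-4*m - n)/(4*m - n)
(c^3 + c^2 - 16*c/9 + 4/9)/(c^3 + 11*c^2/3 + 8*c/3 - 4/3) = (c - 2/3)/(c + 2)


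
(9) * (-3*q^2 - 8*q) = -27*q^2 - 72*q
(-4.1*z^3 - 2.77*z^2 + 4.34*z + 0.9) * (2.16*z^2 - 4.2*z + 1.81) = -8.856*z^5 + 11.2368*z^4 + 13.5874*z^3 - 21.2977*z^2 + 4.0754*z + 1.629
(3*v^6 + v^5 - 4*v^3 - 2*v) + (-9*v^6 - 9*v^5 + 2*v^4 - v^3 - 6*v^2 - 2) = -6*v^6 - 8*v^5 + 2*v^4 - 5*v^3 - 6*v^2 - 2*v - 2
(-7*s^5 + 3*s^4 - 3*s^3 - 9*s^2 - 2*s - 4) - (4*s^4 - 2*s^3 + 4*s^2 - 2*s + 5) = -7*s^5 - s^4 - s^3 - 13*s^2 - 9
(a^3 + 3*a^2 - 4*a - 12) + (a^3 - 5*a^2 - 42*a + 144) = 2*a^3 - 2*a^2 - 46*a + 132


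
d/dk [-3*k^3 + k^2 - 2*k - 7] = -9*k^2 + 2*k - 2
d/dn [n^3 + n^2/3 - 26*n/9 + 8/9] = 3*n^2 + 2*n/3 - 26/9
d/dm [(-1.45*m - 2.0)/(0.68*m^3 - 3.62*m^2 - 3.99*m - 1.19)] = (1.972*m^3 - 1.169*m^2 - 14.48*m - 6.2545)/(0.4624*m^6 - 4.9232*m^5 + 7.678*m^4 + 27.2692*m^3 + 24.5357*m^2 + 9.4962*m + 1.4161)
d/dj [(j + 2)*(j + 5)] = 2*j + 7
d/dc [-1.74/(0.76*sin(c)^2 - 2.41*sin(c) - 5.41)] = (2.6448*sin(c) - 4.1934)*cos(c)/(-0.76*sin(c)^2 + 2.41*sin(c) + 5.41)^2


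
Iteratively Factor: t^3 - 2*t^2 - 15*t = (t + 3)*(t^2 - 5*t) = t*(t + 3)*(t - 5)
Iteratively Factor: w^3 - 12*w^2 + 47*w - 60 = (w - 4)*(w^2 - 8*w + 15) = (w - 5)*(w - 4)*(w - 3)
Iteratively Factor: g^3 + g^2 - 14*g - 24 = (g - 4)*(g^2 + 5*g + 6) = (g - 4)*(g + 3)*(g + 2)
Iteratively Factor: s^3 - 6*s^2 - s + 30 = (s - 3)*(s^2 - 3*s - 10) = (s - 5)*(s - 3)*(s + 2)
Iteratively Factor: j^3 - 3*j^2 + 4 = (j - 2)*(j^2 - j - 2) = (j - 2)*(j + 1)*(j - 2)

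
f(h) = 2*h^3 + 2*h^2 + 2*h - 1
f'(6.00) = 242.00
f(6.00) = 515.00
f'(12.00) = 914.00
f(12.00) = 3767.00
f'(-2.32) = 25.01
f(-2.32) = -19.85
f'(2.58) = 52.26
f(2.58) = 51.82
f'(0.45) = 5.02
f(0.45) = 0.49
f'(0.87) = 10.02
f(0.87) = 3.57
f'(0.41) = 4.65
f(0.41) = 0.29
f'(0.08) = 2.36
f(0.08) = -0.83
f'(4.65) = 150.34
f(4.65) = 252.63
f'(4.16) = 122.47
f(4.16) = 185.91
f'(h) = 6*h^2 + 4*h + 2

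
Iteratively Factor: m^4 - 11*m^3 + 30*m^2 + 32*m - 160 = (m + 2)*(m^3 - 13*m^2 + 56*m - 80) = (m - 5)*(m + 2)*(m^2 - 8*m + 16) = (m - 5)*(m - 4)*(m + 2)*(m - 4)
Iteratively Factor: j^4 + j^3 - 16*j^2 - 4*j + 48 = (j - 3)*(j^3 + 4*j^2 - 4*j - 16) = (j - 3)*(j - 2)*(j^2 + 6*j + 8) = (j - 3)*(j - 2)*(j + 4)*(j + 2)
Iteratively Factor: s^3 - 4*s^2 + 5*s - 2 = (s - 1)*(s^2 - 3*s + 2) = (s - 2)*(s - 1)*(s - 1)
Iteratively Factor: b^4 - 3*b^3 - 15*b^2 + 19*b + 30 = (b + 1)*(b^3 - 4*b^2 - 11*b + 30) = (b - 2)*(b + 1)*(b^2 - 2*b - 15) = (b - 2)*(b + 1)*(b + 3)*(b - 5)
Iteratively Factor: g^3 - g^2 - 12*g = (g + 3)*(g^2 - 4*g) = (g - 4)*(g + 3)*(g)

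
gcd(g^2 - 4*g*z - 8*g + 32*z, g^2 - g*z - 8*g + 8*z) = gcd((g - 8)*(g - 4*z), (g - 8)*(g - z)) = g - 8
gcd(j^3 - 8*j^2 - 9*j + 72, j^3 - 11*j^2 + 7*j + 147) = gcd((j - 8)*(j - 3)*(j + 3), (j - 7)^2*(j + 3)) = j + 3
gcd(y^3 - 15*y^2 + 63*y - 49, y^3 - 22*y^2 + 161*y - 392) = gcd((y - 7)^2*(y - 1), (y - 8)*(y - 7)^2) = y^2 - 14*y + 49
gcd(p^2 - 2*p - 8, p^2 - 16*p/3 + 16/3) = p - 4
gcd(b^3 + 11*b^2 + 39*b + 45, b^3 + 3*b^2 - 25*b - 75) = b^2 + 8*b + 15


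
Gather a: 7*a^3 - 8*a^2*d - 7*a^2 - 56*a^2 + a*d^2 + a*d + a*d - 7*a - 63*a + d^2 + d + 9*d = 7*a^3 + a^2*(-8*d - 63) + a*(d^2 + 2*d - 70) + d^2 + 10*d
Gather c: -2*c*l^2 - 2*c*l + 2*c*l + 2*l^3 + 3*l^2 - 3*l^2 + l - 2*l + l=-2*c*l^2 + 2*l^3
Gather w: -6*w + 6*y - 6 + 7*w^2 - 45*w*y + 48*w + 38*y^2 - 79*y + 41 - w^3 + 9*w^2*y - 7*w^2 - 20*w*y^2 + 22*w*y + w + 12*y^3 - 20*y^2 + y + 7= -w^3 + 9*w^2*y + w*(-20*y^2 - 23*y + 43) + 12*y^3 + 18*y^2 - 72*y + 42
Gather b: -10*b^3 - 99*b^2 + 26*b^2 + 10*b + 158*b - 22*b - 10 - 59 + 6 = -10*b^3 - 73*b^2 + 146*b - 63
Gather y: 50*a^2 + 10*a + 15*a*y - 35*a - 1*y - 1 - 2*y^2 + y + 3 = 50*a^2 + 15*a*y - 25*a - 2*y^2 + 2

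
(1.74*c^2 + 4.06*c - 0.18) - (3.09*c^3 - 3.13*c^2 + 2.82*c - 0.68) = -3.09*c^3 + 4.87*c^2 + 1.24*c + 0.5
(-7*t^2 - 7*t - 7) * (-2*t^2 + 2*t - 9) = 14*t^4 + 63*t^2 + 49*t + 63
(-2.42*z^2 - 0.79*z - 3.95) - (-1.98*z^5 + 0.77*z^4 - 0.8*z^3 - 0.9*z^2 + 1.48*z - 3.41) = 1.98*z^5 - 0.77*z^4 + 0.8*z^3 - 1.52*z^2 - 2.27*z - 0.54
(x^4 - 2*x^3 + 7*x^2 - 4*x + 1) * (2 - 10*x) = -10*x^5 + 22*x^4 - 74*x^3 + 54*x^2 - 18*x + 2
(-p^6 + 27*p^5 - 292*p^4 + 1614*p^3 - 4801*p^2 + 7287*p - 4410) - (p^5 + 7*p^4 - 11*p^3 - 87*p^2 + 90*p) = -p^6 + 26*p^5 - 299*p^4 + 1625*p^3 - 4714*p^2 + 7197*p - 4410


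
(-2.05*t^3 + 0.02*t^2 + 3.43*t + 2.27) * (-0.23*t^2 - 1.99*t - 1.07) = 0.4715*t^5 + 4.0749*t^4 + 1.3648*t^3 - 7.3692*t^2 - 8.1874*t - 2.4289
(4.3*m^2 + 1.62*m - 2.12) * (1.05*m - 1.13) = 4.515*m^3 - 3.158*m^2 - 4.0566*m + 2.3956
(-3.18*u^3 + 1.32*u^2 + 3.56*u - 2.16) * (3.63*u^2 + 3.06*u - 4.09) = -11.5434*u^5 - 4.9392*u^4 + 29.9682*u^3 - 2.346*u^2 - 21.17*u + 8.8344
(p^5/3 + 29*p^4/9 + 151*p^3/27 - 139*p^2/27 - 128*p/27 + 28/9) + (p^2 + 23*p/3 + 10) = p^5/3 + 29*p^4/9 + 151*p^3/27 - 112*p^2/27 + 79*p/27 + 118/9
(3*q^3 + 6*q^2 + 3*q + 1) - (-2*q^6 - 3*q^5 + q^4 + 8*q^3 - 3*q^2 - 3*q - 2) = 2*q^6 + 3*q^5 - q^4 - 5*q^3 + 9*q^2 + 6*q + 3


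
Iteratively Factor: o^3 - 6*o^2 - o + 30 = (o + 2)*(o^2 - 8*o + 15) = (o - 3)*(o + 2)*(o - 5)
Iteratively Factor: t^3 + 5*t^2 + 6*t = (t + 3)*(t^2 + 2*t) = (t + 2)*(t + 3)*(t)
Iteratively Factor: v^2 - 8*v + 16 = (v - 4)*(v - 4)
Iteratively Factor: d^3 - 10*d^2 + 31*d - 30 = (d - 2)*(d^2 - 8*d + 15) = (d - 3)*(d - 2)*(d - 5)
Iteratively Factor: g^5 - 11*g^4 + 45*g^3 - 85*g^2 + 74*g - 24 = (g - 1)*(g^4 - 10*g^3 + 35*g^2 - 50*g + 24) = (g - 1)^2*(g^3 - 9*g^2 + 26*g - 24) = (g - 3)*(g - 1)^2*(g^2 - 6*g + 8) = (g - 4)*(g - 3)*(g - 1)^2*(g - 2)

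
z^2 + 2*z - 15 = (z - 3)*(z + 5)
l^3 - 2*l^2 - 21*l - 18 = (l - 6)*(l + 1)*(l + 3)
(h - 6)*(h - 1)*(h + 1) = h^3 - 6*h^2 - h + 6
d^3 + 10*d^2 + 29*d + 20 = (d + 1)*(d + 4)*(d + 5)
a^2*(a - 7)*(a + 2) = a^4 - 5*a^3 - 14*a^2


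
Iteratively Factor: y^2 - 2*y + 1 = (y - 1)*(y - 1)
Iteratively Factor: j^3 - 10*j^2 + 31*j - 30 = (j - 2)*(j^2 - 8*j + 15) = (j - 5)*(j - 2)*(j - 3)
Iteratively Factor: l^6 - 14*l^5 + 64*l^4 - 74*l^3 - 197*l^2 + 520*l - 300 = (l - 5)*(l^5 - 9*l^4 + 19*l^3 + 21*l^2 - 92*l + 60) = (l - 5)*(l - 3)*(l^4 - 6*l^3 + l^2 + 24*l - 20) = (l - 5)^2*(l - 3)*(l^3 - l^2 - 4*l + 4) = (l - 5)^2*(l - 3)*(l - 2)*(l^2 + l - 2) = (l - 5)^2*(l - 3)*(l - 2)*(l - 1)*(l + 2)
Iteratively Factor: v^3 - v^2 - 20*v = (v - 5)*(v^2 + 4*v) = v*(v - 5)*(v + 4)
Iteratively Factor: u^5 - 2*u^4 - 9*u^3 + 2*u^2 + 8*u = (u + 1)*(u^4 - 3*u^3 - 6*u^2 + 8*u) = (u + 1)*(u + 2)*(u^3 - 5*u^2 + 4*u) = (u - 1)*(u + 1)*(u + 2)*(u^2 - 4*u) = u*(u - 1)*(u + 1)*(u + 2)*(u - 4)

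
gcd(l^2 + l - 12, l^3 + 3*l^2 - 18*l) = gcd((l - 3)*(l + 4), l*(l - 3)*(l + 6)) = l - 3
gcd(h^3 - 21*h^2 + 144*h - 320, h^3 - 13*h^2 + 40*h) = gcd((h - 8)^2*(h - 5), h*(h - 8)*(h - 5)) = h^2 - 13*h + 40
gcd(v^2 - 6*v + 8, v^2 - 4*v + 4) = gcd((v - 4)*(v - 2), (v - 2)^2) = v - 2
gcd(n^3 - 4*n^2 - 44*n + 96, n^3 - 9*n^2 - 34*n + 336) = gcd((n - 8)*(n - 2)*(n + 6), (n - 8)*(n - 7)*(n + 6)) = n^2 - 2*n - 48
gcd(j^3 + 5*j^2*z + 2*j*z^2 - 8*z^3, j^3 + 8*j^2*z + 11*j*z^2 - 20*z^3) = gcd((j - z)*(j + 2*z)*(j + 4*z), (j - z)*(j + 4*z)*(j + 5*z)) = -j^2 - 3*j*z + 4*z^2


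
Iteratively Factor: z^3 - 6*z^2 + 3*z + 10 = (z + 1)*(z^2 - 7*z + 10) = (z - 2)*(z + 1)*(z - 5)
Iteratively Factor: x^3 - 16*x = (x + 4)*(x^2 - 4*x) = (x - 4)*(x + 4)*(x)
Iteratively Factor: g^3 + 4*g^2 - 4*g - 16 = (g - 2)*(g^2 + 6*g + 8) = (g - 2)*(g + 2)*(g + 4)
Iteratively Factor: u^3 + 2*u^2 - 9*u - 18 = (u - 3)*(u^2 + 5*u + 6) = (u - 3)*(u + 2)*(u + 3)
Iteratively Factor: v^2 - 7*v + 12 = (v - 4)*(v - 3)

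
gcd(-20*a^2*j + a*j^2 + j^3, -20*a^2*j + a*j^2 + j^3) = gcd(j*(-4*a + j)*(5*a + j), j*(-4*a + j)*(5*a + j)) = 20*a^2*j - a*j^2 - j^3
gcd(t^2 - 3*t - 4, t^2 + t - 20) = t - 4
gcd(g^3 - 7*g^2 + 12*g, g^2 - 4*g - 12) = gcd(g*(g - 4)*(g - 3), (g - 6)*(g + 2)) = 1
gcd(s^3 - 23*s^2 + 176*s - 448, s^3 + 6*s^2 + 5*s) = 1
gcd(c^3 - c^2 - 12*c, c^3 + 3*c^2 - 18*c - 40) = c - 4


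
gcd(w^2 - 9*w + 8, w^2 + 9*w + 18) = 1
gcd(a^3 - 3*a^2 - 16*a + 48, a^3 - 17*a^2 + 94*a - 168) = a - 4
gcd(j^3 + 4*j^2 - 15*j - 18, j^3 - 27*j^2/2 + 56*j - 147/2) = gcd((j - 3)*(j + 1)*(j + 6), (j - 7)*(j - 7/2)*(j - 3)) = j - 3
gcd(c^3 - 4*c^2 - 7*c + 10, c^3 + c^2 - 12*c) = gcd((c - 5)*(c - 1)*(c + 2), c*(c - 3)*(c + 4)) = 1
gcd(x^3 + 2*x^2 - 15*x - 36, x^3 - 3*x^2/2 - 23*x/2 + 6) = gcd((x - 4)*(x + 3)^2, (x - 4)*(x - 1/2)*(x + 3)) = x^2 - x - 12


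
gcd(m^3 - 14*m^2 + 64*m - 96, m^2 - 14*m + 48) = m - 6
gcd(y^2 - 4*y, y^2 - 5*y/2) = y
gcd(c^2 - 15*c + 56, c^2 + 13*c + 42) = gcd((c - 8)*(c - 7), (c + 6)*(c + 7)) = 1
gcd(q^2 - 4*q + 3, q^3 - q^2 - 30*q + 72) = q - 3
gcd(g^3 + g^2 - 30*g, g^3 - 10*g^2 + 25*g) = g^2 - 5*g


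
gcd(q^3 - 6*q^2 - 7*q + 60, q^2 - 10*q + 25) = q - 5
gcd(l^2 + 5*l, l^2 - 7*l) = l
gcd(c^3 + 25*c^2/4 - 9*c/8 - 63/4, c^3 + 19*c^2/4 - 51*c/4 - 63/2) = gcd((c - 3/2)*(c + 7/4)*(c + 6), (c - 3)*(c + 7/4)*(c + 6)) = c^2 + 31*c/4 + 21/2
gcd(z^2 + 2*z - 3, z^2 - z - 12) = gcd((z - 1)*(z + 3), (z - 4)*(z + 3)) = z + 3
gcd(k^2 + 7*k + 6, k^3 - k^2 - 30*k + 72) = k + 6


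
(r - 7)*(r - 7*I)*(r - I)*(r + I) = r^4 - 7*r^3 - 7*I*r^3 + r^2 + 49*I*r^2 - 7*r - 7*I*r + 49*I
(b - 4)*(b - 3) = b^2 - 7*b + 12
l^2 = l^2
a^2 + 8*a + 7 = (a + 1)*(a + 7)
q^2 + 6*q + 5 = (q + 1)*(q + 5)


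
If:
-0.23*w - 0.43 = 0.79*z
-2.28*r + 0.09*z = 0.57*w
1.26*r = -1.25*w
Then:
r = -0.03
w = 0.03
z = -0.55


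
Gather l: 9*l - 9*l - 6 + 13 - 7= 0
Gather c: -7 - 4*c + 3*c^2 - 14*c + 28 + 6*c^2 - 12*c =9*c^2 - 30*c + 21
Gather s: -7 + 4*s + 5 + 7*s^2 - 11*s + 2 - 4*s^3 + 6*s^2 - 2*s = -4*s^3 + 13*s^2 - 9*s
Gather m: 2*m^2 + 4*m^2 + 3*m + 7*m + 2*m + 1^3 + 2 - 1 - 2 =6*m^2 + 12*m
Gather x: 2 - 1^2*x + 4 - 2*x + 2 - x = 8 - 4*x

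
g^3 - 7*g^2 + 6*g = g*(g - 6)*(g - 1)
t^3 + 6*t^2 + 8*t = t*(t + 2)*(t + 4)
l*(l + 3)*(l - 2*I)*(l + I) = l^4 + 3*l^3 - I*l^3 + 2*l^2 - 3*I*l^2 + 6*l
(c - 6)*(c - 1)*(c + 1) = c^3 - 6*c^2 - c + 6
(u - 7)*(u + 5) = u^2 - 2*u - 35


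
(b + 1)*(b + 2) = b^2 + 3*b + 2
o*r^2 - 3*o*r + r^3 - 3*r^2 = r*(o + r)*(r - 3)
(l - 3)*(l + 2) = l^2 - l - 6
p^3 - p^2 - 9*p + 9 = (p - 3)*(p - 1)*(p + 3)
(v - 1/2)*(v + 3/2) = v^2 + v - 3/4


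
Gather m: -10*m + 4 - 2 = 2 - 10*m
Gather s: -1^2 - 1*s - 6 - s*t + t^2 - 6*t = s*(-t - 1) + t^2 - 6*t - 7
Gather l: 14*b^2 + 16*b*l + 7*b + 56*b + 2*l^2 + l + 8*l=14*b^2 + 63*b + 2*l^2 + l*(16*b + 9)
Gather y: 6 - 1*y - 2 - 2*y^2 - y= -2*y^2 - 2*y + 4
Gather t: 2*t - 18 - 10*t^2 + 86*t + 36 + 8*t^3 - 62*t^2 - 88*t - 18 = 8*t^3 - 72*t^2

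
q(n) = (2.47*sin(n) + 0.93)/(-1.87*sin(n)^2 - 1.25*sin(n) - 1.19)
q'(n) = (3.74*sin(n)*cos(n) + 1.25*cos(n))*(2.47*sin(n) + 0.93)/(-1.87*sin(n)^2 - 1.25*sin(n) - 1.19)^2 + 2.47*cos(n)/(-1.87*sin(n)^2 - 1.25*sin(n) - 1.19) = (4.6189*sin(n)^2 + 3.4782*sin(n) - 1.7768)*cos(n)/(3.4969*sin(n)^4 + 4.675*sin(n)^3 + 6.0131*sin(n)^2 + 2.975*sin(n) + 1.4161)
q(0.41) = -0.96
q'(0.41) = 0.08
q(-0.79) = 0.66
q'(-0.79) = -0.87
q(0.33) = -0.97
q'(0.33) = -0.05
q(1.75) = -0.79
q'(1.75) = -0.06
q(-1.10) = 0.81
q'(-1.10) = -0.22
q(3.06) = -0.87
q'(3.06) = 0.86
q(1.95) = -0.81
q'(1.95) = -0.13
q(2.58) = -0.94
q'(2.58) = -0.21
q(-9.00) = 0.09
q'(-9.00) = 2.24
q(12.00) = 0.37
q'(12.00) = -1.74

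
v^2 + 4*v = v*(v + 4)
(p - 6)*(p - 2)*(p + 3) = p^3 - 5*p^2 - 12*p + 36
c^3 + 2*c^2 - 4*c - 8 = (c - 2)*(c + 2)^2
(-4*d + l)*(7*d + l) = -28*d^2 + 3*d*l + l^2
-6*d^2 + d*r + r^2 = (-2*d + r)*(3*d + r)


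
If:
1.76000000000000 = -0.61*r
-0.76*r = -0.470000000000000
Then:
No Solution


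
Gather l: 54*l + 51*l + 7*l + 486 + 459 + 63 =112*l + 1008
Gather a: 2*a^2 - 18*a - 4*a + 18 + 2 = 2*a^2 - 22*a + 20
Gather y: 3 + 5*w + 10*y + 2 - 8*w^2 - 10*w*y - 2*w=-8*w^2 + 3*w + y*(10 - 10*w) + 5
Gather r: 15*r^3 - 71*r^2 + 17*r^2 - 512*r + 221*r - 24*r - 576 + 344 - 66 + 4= 15*r^3 - 54*r^2 - 315*r - 294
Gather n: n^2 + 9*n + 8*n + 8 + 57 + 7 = n^2 + 17*n + 72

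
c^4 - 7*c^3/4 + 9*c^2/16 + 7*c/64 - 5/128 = (c - 5/4)*(c - 1/2)*(c - 1/4)*(c + 1/4)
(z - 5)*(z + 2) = z^2 - 3*z - 10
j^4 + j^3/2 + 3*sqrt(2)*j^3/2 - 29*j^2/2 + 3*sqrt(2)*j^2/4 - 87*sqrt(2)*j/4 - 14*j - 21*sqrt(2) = (j - 4)*(j + 1)*(j + 7/2)*(j + 3*sqrt(2)/2)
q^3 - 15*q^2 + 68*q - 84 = (q - 7)*(q - 6)*(q - 2)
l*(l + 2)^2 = l^3 + 4*l^2 + 4*l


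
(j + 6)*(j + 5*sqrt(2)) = j^2 + 6*j + 5*sqrt(2)*j + 30*sqrt(2)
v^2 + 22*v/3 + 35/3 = (v + 7/3)*(v + 5)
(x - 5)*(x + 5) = x^2 - 25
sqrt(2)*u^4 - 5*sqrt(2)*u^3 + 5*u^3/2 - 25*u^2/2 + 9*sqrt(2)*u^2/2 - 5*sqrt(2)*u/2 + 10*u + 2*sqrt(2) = (u - 4)*(u - 1)*(u + sqrt(2))*(sqrt(2)*u + 1/2)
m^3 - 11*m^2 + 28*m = m*(m - 7)*(m - 4)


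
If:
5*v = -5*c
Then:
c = -v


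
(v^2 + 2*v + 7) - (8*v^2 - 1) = -7*v^2 + 2*v + 8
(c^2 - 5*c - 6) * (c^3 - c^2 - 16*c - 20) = c^5 - 6*c^4 - 17*c^3 + 66*c^2 + 196*c + 120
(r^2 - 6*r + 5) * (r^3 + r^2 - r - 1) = r^5 - 5*r^4 - 2*r^3 + 10*r^2 + r - 5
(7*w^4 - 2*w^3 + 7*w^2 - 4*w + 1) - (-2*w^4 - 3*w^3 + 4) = 9*w^4 + w^3 + 7*w^2 - 4*w - 3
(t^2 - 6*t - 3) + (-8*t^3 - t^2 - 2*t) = -8*t^3 - 8*t - 3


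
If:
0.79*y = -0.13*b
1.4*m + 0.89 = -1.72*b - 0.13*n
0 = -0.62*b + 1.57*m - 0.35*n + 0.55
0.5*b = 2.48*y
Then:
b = 0.00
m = -0.55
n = -0.90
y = 0.00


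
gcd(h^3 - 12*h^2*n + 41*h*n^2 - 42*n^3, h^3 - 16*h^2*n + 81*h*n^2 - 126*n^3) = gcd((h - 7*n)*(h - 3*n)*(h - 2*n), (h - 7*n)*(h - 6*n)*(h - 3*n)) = h^2 - 10*h*n + 21*n^2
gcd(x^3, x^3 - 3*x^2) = x^2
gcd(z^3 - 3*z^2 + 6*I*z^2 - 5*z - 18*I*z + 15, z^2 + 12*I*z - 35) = z + 5*I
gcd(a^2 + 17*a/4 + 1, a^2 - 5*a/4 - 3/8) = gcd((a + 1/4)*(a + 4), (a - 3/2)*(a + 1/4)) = a + 1/4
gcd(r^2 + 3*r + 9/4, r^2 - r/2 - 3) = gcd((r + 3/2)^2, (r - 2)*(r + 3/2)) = r + 3/2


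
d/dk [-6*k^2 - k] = -12*k - 1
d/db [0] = 0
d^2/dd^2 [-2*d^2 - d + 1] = -4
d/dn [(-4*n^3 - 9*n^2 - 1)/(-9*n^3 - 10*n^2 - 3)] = n*(-41*n^3 + 9*n + 34)/(81*n^6 + 180*n^5 + 100*n^4 + 54*n^3 + 60*n^2 + 9)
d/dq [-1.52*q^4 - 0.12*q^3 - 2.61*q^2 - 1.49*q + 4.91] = -6.08*q^3 - 0.36*q^2 - 5.22*q - 1.49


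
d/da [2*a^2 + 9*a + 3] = 4*a + 9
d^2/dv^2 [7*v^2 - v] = 14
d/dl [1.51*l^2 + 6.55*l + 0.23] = 3.02*l + 6.55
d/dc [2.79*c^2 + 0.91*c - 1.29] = 5.58*c + 0.91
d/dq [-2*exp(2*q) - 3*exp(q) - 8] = (-4*exp(q) - 3)*exp(q)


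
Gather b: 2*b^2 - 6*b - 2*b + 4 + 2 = 2*b^2 - 8*b + 6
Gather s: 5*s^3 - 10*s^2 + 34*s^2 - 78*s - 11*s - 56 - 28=5*s^3 + 24*s^2 - 89*s - 84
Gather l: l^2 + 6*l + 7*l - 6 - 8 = l^2 + 13*l - 14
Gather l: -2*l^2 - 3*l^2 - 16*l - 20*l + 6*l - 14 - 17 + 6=-5*l^2 - 30*l - 25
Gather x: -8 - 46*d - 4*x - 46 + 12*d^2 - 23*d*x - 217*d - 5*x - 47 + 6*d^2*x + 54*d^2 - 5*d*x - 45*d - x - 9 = 66*d^2 - 308*d + x*(6*d^2 - 28*d - 10) - 110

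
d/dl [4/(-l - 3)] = 4/(l + 3)^2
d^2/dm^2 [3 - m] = 0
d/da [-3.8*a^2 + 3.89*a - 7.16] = 3.89 - 7.6*a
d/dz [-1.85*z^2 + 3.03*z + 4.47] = 3.03 - 3.7*z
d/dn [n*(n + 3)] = 2*n + 3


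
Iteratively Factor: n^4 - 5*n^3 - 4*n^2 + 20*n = (n - 2)*(n^3 - 3*n^2 - 10*n) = (n - 2)*(n + 2)*(n^2 - 5*n) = (n - 5)*(n - 2)*(n + 2)*(n)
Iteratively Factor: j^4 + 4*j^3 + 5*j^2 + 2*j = (j + 1)*(j^3 + 3*j^2 + 2*j) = (j + 1)^2*(j^2 + 2*j) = (j + 1)^2*(j + 2)*(j)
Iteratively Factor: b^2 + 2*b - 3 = (b - 1)*(b + 3)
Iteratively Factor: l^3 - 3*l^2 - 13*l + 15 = (l - 5)*(l^2 + 2*l - 3) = (l - 5)*(l + 3)*(l - 1)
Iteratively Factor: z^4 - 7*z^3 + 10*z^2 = (z)*(z^3 - 7*z^2 + 10*z) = z*(z - 2)*(z^2 - 5*z) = z*(z - 5)*(z - 2)*(z)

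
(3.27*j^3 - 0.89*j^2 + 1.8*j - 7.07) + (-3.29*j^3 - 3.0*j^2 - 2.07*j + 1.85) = -0.02*j^3 - 3.89*j^2 - 0.27*j - 5.22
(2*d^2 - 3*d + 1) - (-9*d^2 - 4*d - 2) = 11*d^2 + d + 3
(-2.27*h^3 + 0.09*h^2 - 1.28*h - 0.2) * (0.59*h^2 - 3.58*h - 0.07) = -1.3393*h^5 + 8.1797*h^4 - 0.9185*h^3 + 4.4581*h^2 + 0.8056*h + 0.014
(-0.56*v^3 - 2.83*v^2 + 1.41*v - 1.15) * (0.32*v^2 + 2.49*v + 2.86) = -0.1792*v^5 - 2.3*v^4 - 8.1971*v^3 - 4.9509*v^2 + 1.1691*v - 3.289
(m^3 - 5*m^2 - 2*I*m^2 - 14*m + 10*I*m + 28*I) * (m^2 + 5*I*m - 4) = m^5 - 5*m^4 + 3*I*m^4 - 8*m^3 - 15*I*m^3 - 30*m^2 - 34*I*m^2 - 84*m - 40*I*m - 112*I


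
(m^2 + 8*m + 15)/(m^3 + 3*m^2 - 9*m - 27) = (m + 5)/(m^2 - 9)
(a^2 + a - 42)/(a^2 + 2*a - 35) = (a - 6)/(a - 5)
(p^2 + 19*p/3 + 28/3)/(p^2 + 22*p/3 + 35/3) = (p + 4)/(p + 5)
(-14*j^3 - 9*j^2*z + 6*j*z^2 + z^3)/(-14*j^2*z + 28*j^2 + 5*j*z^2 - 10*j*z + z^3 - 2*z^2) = (j + z)/(z - 2)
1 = 1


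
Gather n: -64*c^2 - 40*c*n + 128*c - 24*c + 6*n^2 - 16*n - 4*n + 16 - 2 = -64*c^2 + 104*c + 6*n^2 + n*(-40*c - 20) + 14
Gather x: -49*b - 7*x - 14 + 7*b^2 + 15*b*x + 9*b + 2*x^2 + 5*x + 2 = 7*b^2 - 40*b + 2*x^2 + x*(15*b - 2) - 12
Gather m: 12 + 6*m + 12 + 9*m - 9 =15*m + 15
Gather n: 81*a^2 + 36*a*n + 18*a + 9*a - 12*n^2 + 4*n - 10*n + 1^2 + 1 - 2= 81*a^2 + 27*a - 12*n^2 + n*(36*a - 6)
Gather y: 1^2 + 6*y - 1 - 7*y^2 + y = -7*y^2 + 7*y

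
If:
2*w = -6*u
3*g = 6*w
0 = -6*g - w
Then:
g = 0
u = 0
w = 0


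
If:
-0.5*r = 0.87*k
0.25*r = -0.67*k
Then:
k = 0.00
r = 0.00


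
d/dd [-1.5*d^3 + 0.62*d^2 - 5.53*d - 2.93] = -4.5*d^2 + 1.24*d - 5.53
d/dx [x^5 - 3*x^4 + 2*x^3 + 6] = x^2*(5*x^2 - 12*x + 6)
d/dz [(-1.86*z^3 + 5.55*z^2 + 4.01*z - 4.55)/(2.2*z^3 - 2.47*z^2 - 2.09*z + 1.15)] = (-7.6158*z^4 - 9.8692*z^3 + 21.9182*z^2 - 9.712*z - 4.898)/(4.84*z^6 - 10.868*z^5 - 3.0951*z^4 + 15.3846*z^3 - 1.3129*z^2 - 4.807*z + 1.3225)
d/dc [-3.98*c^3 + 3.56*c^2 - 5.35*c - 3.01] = -11.94*c^2 + 7.12*c - 5.35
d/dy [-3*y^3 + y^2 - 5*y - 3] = -9*y^2 + 2*y - 5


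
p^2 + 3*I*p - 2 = (p + I)*(p + 2*I)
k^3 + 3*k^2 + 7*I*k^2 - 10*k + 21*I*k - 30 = (k + 3)*(k + 2*I)*(k + 5*I)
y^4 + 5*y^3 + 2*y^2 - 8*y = y*(y - 1)*(y + 2)*(y + 4)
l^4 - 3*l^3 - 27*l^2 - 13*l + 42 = (l - 7)*(l - 1)*(l + 2)*(l + 3)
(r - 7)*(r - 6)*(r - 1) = r^3 - 14*r^2 + 55*r - 42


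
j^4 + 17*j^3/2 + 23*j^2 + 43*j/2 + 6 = (j + 1/2)*(j + 1)*(j + 3)*(j + 4)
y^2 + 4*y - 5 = (y - 1)*(y + 5)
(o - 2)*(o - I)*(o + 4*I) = o^3 - 2*o^2 + 3*I*o^2 + 4*o - 6*I*o - 8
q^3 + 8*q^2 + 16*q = q*(q + 4)^2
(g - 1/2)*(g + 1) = g^2 + g/2 - 1/2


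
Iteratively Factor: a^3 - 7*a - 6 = (a - 3)*(a^2 + 3*a + 2) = (a - 3)*(a + 1)*(a + 2)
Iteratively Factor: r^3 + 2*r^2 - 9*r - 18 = (r - 3)*(r^2 + 5*r + 6) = (r - 3)*(r + 3)*(r + 2)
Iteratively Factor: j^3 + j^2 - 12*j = (j + 4)*(j^2 - 3*j) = (j - 3)*(j + 4)*(j)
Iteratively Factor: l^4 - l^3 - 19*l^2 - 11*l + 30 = (l - 1)*(l^3 - 19*l - 30) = (l - 1)*(l + 3)*(l^2 - 3*l - 10) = (l - 5)*(l - 1)*(l + 3)*(l + 2)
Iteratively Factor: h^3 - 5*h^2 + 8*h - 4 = (h - 2)*(h^2 - 3*h + 2) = (h - 2)*(h - 1)*(h - 2)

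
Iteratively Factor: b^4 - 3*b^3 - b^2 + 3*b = (b - 3)*(b^3 - b) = (b - 3)*(b + 1)*(b^2 - b) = b*(b - 3)*(b + 1)*(b - 1)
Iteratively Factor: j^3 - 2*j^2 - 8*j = (j)*(j^2 - 2*j - 8) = j*(j - 4)*(j + 2)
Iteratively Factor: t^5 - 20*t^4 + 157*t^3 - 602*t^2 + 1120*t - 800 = (t - 5)*(t^4 - 15*t^3 + 82*t^2 - 192*t + 160) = (t - 5)*(t - 4)*(t^3 - 11*t^2 + 38*t - 40) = (t - 5)*(t - 4)*(t - 2)*(t^2 - 9*t + 20) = (t - 5)^2*(t - 4)*(t - 2)*(t - 4)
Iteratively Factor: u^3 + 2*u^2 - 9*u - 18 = (u - 3)*(u^2 + 5*u + 6) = (u - 3)*(u + 2)*(u + 3)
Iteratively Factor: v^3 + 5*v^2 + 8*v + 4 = (v + 2)*(v^2 + 3*v + 2) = (v + 1)*(v + 2)*(v + 2)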